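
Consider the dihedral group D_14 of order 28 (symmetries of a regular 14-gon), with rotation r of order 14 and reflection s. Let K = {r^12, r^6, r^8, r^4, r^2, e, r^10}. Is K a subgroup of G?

|K| = 7 divides |G| = 28, consistent with Lagrange.
K contains the identity, every element's inverse is in K, and K is closed under ·: it is a subgroup.
In fact K = ⟨r^4⟩.

Yes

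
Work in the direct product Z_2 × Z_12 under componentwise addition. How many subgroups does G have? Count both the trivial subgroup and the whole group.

16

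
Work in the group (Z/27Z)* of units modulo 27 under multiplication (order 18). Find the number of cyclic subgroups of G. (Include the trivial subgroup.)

Each element a generates a cyclic subgroup ⟨a⟩; distinct elements may generate the same one (a cyclic group of order d has φ(d) generators).
Cyclic subgroups by order — order 1: 1; order 2: 1; order 3: 1; order 6: 1; order 9: 1; order 18: 1.
Total: 6.

6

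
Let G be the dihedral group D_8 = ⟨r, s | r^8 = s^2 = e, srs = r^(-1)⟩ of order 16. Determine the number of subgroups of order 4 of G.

5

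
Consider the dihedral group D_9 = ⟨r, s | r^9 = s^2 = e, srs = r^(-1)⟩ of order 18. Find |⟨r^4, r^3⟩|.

|⟨r^4⟩| = 9 and |⟨r^3⟩| = 3, so |H| is a multiple of lcm(9, 3) = 9 and divides |G| = 18.
Closing under the operation: H = {e, r, r^2, r^3, r^4, r^5, r^6, r^7, r^8}, so |H| = 9.

9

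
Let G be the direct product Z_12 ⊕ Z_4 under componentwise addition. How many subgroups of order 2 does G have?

3

|G| = 48 and 2 | 48, so subgroups of order 2 are possible by Lagrange.
The subgroups of order 2 are: {(0,0), (0,2)}; {(0,0), (6,0)}; {(0,0), (6,2)}.
So G has 3 subgroups of order 2.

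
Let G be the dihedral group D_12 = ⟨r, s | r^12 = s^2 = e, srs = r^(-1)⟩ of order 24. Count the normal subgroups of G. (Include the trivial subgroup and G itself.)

G has 34 subgroups. Checking conjugation-invariance by order — order 1: 1/1 normal; order 2: 1/13 normal; order 3: 1/1 normal; order 4: 1/7 normal; order 6: 1/5 normal; order 8: 0/3 normal; order 12: 3/3 normal; order 24: 1/1 normal.
Total normal subgroups: 9.

9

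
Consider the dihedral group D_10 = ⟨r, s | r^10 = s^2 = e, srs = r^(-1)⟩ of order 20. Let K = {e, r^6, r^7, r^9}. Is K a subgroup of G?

r^9 ∈ K but its inverse r ∉ K, so K is not a subgroup.

No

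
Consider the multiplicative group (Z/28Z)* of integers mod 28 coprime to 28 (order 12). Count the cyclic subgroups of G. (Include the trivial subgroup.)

Group the elements of G by the cyclic subgroup they generate; each cyclic subgroup of order d accounts for φ(d) elements.
Cyclic subgroups by order — order 1: 1; order 2: 3; order 3: 1; order 6: 3.
Total: 8.

8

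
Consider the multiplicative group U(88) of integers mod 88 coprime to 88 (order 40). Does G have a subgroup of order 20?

Yes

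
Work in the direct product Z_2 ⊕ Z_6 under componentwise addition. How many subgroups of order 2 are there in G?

3

|G| = 12 and 2 | 12, so subgroups of order 2 are possible by Lagrange.
The subgroups of order 2 are: {(0,0), (0,3)}; {(0,0), (1,0)}; {(0,0), (1,3)}.
So G has 3 subgroups of order 2.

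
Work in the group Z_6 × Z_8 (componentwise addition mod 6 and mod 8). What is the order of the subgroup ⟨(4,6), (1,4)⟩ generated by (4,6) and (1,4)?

|⟨(4,6)⟩| = 12 and |⟨(1,4)⟩| = 6, so |H| is a multiple of lcm(12, 6) = 12 and divides |G| = 48.
Closing under the operation: H = {(0,0), (0,2), (0,4), (0,6), (1,0), (1,2), (1,4), (1,6), (2,0), (2,2), (2,4), (2,6), (3,0), (3,2), (3,4), (3,6), (4,0), (4,2), (4,4), (4,6), (5,0), (5,2), (5,4), (5,6)}, so |H| = 24.

24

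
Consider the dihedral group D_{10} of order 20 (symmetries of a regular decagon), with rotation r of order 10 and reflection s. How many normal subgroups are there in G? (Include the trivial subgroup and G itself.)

7

G has 22 subgroups. Checking conjugation-invariance by order — order 1: 1/1 normal; order 2: 1/11 normal; order 4: 0/5 normal; order 5: 1/1 normal; order 10: 3/3 normal; order 20: 1/1 normal.
Total normal subgroups: 7.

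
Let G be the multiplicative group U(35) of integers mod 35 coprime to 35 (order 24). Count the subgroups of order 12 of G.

|G| = 24 and 12 | 24, so subgroups of order 12 are possible by Lagrange.
The subgroups of order 12 are: {1, 3, 4, 9, 11, 12, 13, 16, 17, 27, 29, 33}; {1, 2, 4, 8, 9, 11, 16, 18, 22, 23, 29, 32}; {1, 4, 6, 9, 11, 16, 19, 24, 26, 29, 31, 34}.
So G has 3 subgroups of order 12.

3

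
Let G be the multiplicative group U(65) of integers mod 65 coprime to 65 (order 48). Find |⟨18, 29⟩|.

|⟨18⟩| = 4 and |⟨29⟩| = 6, so |H| is a multiple of lcm(4, 6) = 12 and divides |G| = 48.
Closing under the operation: H = {1, 2, 4, 7, 8, 9, 14, 16, 18, 28, 29, 32, 33, 36, 37, 47, 49, 51, 56, 57, 58, 61, 63, 64}, so |H| = 24.

24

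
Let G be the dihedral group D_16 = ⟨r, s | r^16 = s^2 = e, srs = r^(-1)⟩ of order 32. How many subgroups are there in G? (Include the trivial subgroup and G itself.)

36

|G| = 32, so by Lagrange every subgroup order divides 32. Divisors: 1, 2, 4, 8, 16, 32.
Subgroups by order — order 1: 1; order 2: 17; order 4: 9; order 8: 5; order 16: 3; order 32: 1.
Total: 1 + 17 + 9 + 5 + 3 + 1 = 36.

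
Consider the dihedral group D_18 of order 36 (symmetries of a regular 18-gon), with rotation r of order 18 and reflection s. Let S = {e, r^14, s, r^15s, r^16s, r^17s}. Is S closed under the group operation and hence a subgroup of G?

r^14 ∈ S but its inverse r^4 ∉ S, so S is not a subgroup.

No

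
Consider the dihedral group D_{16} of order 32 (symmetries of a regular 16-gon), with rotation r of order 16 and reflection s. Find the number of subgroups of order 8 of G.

|G| = 32 and 8 | 32, so subgroups of order 8 are possible by Lagrange.
The subgroups of order 8 are: {e, r^2, r^4, r^6, r^8, r^10, r^12, r^14}; {e, r^4, r^8, r^12, r^2s, r^6s, r^10s, r^14s}; {e, r^4, r^8, r^12, r^3s, r^7s, r^11s, r^15s}; {e, r^4, r^8, r^12, s, r^4s, r^8s, r^12s}; … (5 in all).
So G has 5 subgroups of order 8.

5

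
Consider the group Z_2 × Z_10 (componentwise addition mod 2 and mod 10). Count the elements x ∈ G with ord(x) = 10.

An element (a,b) has order lcm(ord(a), ord(b)); count pairs with lcm equal to 10.
Enumerating gives 12 such elements.

12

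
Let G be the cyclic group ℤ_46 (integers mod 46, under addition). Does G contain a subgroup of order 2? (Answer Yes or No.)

2 | 46. A subgroup of order 2 is {0, 23}.

Yes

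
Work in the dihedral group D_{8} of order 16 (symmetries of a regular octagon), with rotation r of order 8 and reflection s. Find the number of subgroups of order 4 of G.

5

|G| = 16 and 4 | 16, so subgroups of order 4 are possible by Lagrange.
The subgroups of order 4 are: {e, r^2, r^4, r^6}; {e, r^4, r^2s, r^6s}; {e, r^4, r^3s, r^7s}; {e, r^4, s, r^4s}; … (5 in all).
So G has 5 subgroups of order 4.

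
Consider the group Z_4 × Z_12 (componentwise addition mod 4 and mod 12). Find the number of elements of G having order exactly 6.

An element (a,b) has order lcm(ord(a), ord(b)); count pairs with lcm equal to 6.
Enumerating gives 6 such elements.

6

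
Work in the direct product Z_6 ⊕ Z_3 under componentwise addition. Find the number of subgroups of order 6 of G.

4

|G| = 18 and 6 | 18, so subgroups of order 6 are possible by Lagrange.
The subgroups of order 6 are: {(0,0), (0,1), (0,2), (3,0), (3,1), (3,2)}; {(0,0), (1,0), (2,0), (3,0), (4,0), (5,0)}; {(0,0), (1,1), (2,2), (3,0), (4,1), (5,2)}; {(0,0), (1,2), (2,1), (3,0), (4,2), (5,1)}.
So G has 4 subgroups of order 6.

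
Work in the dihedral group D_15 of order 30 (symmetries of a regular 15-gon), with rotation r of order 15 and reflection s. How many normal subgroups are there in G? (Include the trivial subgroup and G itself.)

5

G has 28 subgroups. Checking conjugation-invariance by order — order 1: 1/1 normal; order 2: 0/15 normal; order 3: 1/1 normal; order 5: 1/1 normal; order 6: 0/5 normal; order 10: 0/3 normal; order 15: 1/1 normal; order 30: 1/1 normal.
Total normal subgroups: 5.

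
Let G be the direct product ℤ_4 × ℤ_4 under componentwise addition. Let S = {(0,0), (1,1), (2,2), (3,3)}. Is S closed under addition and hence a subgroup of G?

Yes

|S| = 4 divides |G| = 16, consistent with Lagrange.
S contains the identity, every element's inverse is in S, and S is closed under +: it is a subgroup.
In fact S = ⟨(1,1)⟩.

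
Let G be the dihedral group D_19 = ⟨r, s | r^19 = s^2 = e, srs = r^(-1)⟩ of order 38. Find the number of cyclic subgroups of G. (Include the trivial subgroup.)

21

Each element a generates a cyclic subgroup ⟨a⟩; distinct elements may generate the same one (a cyclic group of order d has φ(d) generators).
Cyclic subgroups by order — order 1: 1; order 2: 19; order 19: 1.
Total: 21.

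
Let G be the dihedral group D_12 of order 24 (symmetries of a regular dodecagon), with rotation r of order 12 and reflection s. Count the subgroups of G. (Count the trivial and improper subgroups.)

|G| = 24, so by Lagrange every subgroup order divides 24. Divisors: 1, 2, 3, 4, 6, 8, 12, 24.
Subgroups by order — order 1: 1; order 2: 13; order 3: 1; order 4: 7; order 6: 5; order 8: 3; order 12: 3; order 24: 1.
Total: 1 + 13 + 1 + 7 + 5 + 3 + 3 + 1 = 34.

34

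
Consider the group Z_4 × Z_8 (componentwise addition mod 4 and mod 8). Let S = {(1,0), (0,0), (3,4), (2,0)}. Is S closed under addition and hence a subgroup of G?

(3,4) ∈ S but its inverse (1,4) ∉ S, so S is not a subgroup.

No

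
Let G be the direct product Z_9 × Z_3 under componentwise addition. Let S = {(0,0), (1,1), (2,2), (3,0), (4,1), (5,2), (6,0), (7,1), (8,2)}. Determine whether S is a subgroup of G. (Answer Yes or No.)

Yes

|S| = 9 divides |G| = 27, consistent with Lagrange.
S contains the identity, every element's inverse is in S, and S is closed under +: it is a subgroup.
In fact S = ⟨(7,1)⟩.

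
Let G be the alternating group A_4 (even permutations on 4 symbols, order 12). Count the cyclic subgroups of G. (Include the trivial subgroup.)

Each element a generates a cyclic subgroup ⟨a⟩; distinct elements may generate the same one (a cyclic group of order d has φ(d) generators).
Cyclic subgroups by order — order 1: 1; order 2: 3; order 3: 4.
Total: 8.

8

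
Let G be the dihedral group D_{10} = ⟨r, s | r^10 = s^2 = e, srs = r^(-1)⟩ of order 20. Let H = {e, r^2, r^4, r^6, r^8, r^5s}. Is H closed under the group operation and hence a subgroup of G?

No

|H| = 6 does not divide |G| = 20, so by Lagrange H is not a subgroup.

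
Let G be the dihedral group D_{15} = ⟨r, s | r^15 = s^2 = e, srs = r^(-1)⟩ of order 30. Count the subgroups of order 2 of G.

15

|G| = 30 and 2 | 30, so subgroups of order 2 are possible by Lagrange.
The subgroups of order 2 are: {e, r^10s}; {e, r^11s}; {e, r^12s}; {e, r^13s}; … (15 in all).
So G has 15 subgroups of order 2.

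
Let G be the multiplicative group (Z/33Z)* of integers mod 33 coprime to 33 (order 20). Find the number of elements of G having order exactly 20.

No element of G has order 20 (even though 20 | 20).

0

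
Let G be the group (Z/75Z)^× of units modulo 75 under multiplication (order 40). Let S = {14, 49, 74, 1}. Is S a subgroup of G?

14 ∈ S but its inverse 59 ∉ S, so S is not a subgroup.

No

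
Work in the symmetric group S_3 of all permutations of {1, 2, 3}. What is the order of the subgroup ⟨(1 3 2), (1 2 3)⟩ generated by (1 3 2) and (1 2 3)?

3

|⟨(1 3 2)⟩| = 3 and |⟨(1 2 3)⟩| = 3, so |H| is a multiple of lcm(3, 3) = 3 and divides |G| = 6.
Closing under the operation: H = {e, (1 2 3), (1 3 2)}, so |H| = 3.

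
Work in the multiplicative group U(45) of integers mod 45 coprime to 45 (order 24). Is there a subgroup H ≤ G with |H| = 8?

Yes

8 | 24. A subgroup of order 8 is {1, 8, 17, 19, 26, 28, 37, 44}.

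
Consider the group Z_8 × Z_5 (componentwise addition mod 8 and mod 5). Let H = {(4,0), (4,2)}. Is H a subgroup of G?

No

The identity (0,0) ∉ H, so H is not a subgroup.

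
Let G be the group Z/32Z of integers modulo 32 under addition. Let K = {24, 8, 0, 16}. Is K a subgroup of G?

Yes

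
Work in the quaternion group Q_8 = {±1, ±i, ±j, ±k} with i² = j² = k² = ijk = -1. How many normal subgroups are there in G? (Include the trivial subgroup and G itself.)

6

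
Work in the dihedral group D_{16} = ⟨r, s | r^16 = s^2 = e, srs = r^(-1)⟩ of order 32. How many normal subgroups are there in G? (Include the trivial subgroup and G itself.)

G has 36 subgroups. Checking conjugation-invariance by order — order 1: 1/1 normal; order 2: 1/17 normal; order 4: 1/9 normal; order 8: 1/5 normal; order 16: 3/3 normal; order 32: 1/1 normal.
Total normal subgroups: 8.

8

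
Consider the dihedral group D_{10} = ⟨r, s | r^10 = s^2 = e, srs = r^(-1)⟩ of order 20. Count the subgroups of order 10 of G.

3

|G| = 20 and 10 | 20, so subgroups of order 10 are possible by Lagrange.
The subgroups of order 10 are: {e, r, r^2, r^3, r^4, r^5, r^6, r^7, r^8, r^9}; {e, r^2, r^4, r^6, r^8, s, r^2s, r^4s, r^6s, r^8s}; {e, r^2, r^4, r^6, r^8, rs, r^3s, r^5s, r^7s, r^9s}.
So G has 3 subgroups of order 10.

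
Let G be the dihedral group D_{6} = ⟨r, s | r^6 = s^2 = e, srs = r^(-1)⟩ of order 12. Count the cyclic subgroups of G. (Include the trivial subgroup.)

Each element a generates a cyclic subgroup ⟨a⟩; distinct elements may generate the same one (a cyclic group of order d has φ(d) generators).
Cyclic subgroups by order — order 1: 1; order 2: 7; order 3: 1; order 6: 1.
Total: 10.

10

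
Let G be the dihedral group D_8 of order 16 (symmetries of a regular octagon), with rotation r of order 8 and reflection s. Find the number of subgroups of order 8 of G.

|G| = 16 and 8 | 16, so subgroups of order 8 are possible by Lagrange.
The subgroups of order 8 are: {e, r, r^2, r^3, r^4, r^5, r^6, r^7}; {e, r^2, r^4, r^6, s, r^2s, r^4s, r^6s}; {e, r^2, r^4, r^6, rs, r^3s, r^5s, r^7s}.
So G has 3 subgroups of order 8.

3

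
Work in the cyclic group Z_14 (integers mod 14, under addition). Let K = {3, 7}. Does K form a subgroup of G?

No

The identity 0 ∉ K, so K is not a subgroup.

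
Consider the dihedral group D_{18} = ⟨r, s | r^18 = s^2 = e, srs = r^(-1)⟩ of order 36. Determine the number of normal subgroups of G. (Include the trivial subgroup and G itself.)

G has 45 subgroups. Checking conjugation-invariance by order — order 1: 1/1 normal; order 2: 1/19 normal; order 3: 1/1 normal; order 4: 0/9 normal; order 6: 1/7 normal; order 9: 1/1 normal; order 12: 0/3 normal; order 18: 3/3 normal; order 36: 1/1 normal.
Total normal subgroups: 9.

9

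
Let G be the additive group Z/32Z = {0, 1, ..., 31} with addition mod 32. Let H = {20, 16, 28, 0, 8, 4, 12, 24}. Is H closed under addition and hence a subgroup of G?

Yes

|H| = 8 divides |G| = 32, consistent with Lagrange.
H contains the identity, every element's inverse is in H, and H is closed under +: it is a subgroup.
In fact H = ⟨4⟩.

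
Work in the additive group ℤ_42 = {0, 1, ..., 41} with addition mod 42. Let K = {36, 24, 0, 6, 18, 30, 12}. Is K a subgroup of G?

Yes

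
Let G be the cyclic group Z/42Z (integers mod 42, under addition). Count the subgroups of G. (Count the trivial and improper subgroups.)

8

Subgroups of the cyclic group Z/42Z correspond bijectively to divisors of 42.
Divisors of 42: 1, 2, 3, 6, 7, 14, 21, 42.
So Z/42Z has 8 subgroups.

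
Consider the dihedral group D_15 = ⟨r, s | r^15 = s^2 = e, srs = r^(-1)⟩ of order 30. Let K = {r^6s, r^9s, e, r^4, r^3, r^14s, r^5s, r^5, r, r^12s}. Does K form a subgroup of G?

No

r^4 ∈ K but its inverse r^11 ∉ K, so K is not a subgroup.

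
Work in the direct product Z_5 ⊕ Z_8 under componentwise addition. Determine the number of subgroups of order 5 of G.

|G| = 40 and 5 | 40, so subgroups of order 5 are possible by Lagrange.
The subgroups of order 5 are: {(0,0), (1,0), (2,0), (3,0), (4,0)}.
So G has 1 subgroup of order 5.

1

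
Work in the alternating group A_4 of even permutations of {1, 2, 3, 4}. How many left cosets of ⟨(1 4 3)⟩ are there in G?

|⟨(1 4 3)⟩| = 3 and |G| = 12.
By Lagrange, [G : H] = |G|/|H| = 12/3 = 4.

4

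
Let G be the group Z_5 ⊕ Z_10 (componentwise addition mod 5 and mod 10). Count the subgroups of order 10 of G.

6

|G| = 50 and 10 | 50, so subgroups of order 10 are possible by Lagrange.
The subgroups of order 10 are: {(0,0), (0,1), (0,2), (0,3), (0,4), (0,5), (0,6), (0,7), (0,8), (0,9)}; {(0,0), (0,5), (1,0), (1,5), (2,0), (2,5), (3,0), (3,5), (4,0), (4,5)}; {(0,0), (0,5), (1,1), (1,6), (2,2), (2,7), (3,3), (3,8), (4,4), (4,9)}; {(0,0), (0,5), (1,2), (1,7), (2,4), (2,9), (3,1), (3,6), (4,3), (4,8)}; … (6 in all).
So G has 6 subgroups of order 10.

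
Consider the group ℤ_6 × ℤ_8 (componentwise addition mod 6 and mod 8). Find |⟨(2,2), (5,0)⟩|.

|⟨(2,2)⟩| = 12 and |⟨(5,0)⟩| = 6, so |H| is a multiple of lcm(12, 6) = 12 and divides |G| = 48.
Closing under the operation: H = {(0,0), (0,2), (0,4), (0,6), (1,0), (1,2), (1,4), (1,6), (2,0), (2,2), (2,4), (2,6), (3,0), (3,2), (3,4), (3,6), (4,0), (4,2), (4,4), (4,6), (5,0), (5,2), (5,4), (5,6)}, so |H| = 24.

24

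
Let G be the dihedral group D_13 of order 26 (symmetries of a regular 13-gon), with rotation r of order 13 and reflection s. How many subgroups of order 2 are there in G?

13

|G| = 26 and 2 | 26, so subgroups of order 2 are possible by Lagrange.
The subgroups of order 2 are: {e, r^10s}; {e, r^11s}; {e, r^12s}; {e, r^2s}; … (13 in all).
So G has 13 subgroups of order 2.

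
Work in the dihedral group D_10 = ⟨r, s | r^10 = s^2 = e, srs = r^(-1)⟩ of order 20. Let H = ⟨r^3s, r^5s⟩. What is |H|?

|⟨r^3s⟩| = 2 and |⟨r^5s⟩| = 2, so |H| is a multiple of lcm(2, 2) = 2 and divides |G| = 20.
Closing under the operation: H = {e, r^2, r^4, r^6, r^8, rs, r^3s, r^5s, r^7s, r^9s}, so |H| = 10.

10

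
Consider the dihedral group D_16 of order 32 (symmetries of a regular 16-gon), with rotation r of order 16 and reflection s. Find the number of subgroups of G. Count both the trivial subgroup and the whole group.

|G| = 32, so by Lagrange every subgroup order divides 32. Divisors: 1, 2, 4, 8, 16, 32.
Subgroups by order — order 1: 1; order 2: 17; order 4: 9; order 8: 5; order 16: 3; order 32: 1.
Total: 1 + 17 + 9 + 5 + 3 + 1 = 36.

36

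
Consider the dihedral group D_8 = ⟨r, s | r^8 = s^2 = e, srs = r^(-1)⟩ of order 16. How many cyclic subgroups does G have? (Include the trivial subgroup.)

12

Group the elements of G by the cyclic subgroup they generate; each cyclic subgroup of order d accounts for φ(d) elements.
Cyclic subgroups by order — order 1: 1; order 2: 9; order 4: 1; order 8: 1.
Total: 12.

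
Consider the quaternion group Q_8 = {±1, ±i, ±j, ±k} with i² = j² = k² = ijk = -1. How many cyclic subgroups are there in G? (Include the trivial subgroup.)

5

A cyclic subgroup of order d is generated by each of its φ(d) elements of order d, so the cyclic subgroups of order d number (#elements of order d)/φ(d).
Cyclic subgroups by order — order 1: 1; order 2: 1; order 4: 3.
Total: 5.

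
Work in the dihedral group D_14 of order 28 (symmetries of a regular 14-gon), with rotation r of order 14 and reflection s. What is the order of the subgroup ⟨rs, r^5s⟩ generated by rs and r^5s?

14

|⟨rs⟩| = 2 and |⟨r^5s⟩| = 2, so |H| is a multiple of lcm(2, 2) = 2 and divides |G| = 28.
Closing under the operation: H = {e, r^2, r^4, r^6, r^8, r^10, r^12, rs, r^3s, r^5s, r^7s, r^9s, r^11s, r^13s}, so |H| = 14.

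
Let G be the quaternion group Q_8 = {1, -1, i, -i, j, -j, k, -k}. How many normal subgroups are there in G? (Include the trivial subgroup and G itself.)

G has 6 subgroups. Checking conjugation-invariance by order — order 1: 1/1 normal; order 2: 1/1 normal; order 4: 3/3 normal; order 8: 1/1 normal.
Total normal subgroups: 6.

6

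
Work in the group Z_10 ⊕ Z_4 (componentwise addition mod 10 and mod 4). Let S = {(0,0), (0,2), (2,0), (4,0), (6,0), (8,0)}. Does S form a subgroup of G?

|S| = 6 does not divide |G| = 40, so by Lagrange S is not a subgroup.

No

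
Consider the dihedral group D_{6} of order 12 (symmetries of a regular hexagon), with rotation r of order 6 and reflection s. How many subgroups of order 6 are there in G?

3

|G| = 12 and 6 | 12, so subgroups of order 6 are possible by Lagrange.
The subgroups of order 6 are: {e, r, r^2, r^3, r^4, r^5}; {e, r^2, r^4, s, r^2s, r^4s}; {e, r^2, r^4, rs, r^3s, r^5s}.
So G has 3 subgroups of order 6.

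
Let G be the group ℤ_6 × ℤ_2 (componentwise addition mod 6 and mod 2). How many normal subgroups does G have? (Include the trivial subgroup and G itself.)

G is abelian, so every subgroup is normal.
G has 10 subgroups in total, hence 10 normal subgroups.

10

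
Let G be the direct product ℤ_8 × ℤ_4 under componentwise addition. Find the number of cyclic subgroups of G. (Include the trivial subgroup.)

14

Group the elements of G by the cyclic subgroup they generate; each cyclic subgroup of order d accounts for φ(d) elements.
Cyclic subgroups by order — order 1: 1; order 2: 3; order 4: 6; order 8: 4.
Total: 14.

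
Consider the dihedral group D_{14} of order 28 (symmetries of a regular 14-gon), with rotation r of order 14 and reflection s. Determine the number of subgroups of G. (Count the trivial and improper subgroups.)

28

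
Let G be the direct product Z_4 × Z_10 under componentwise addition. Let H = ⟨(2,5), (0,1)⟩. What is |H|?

20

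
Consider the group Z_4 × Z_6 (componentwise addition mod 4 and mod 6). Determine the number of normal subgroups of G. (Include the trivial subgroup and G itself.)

G is abelian, so every subgroup is normal.
G has 16 subgroups in total, hence 16 normal subgroups.

16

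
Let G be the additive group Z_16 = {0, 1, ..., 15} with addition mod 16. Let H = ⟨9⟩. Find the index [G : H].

|⟨9⟩| = 16 and |G| = 16.
By Lagrange, [G : H] = |G|/|H| = 16/16 = 1.

1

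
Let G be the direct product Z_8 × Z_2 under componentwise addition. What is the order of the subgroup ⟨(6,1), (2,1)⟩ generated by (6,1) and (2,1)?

4

|⟨(6,1)⟩| = 4 and |⟨(2,1)⟩| = 4, so |H| is a multiple of lcm(4, 4) = 4 and divides |G| = 16.
Closing under the operation: H = {(0,0), (2,1), (4,0), (6,1)}, so |H| = 4.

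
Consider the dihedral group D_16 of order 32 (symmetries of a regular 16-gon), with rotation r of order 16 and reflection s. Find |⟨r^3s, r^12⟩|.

|⟨r^3s⟩| = 2 and |⟨r^12⟩| = 4, so |H| is a multiple of lcm(2, 4) = 4 and divides |G| = 32.
Closing under the operation: H = {e, r^4, r^8, r^12, r^3s, r^7s, r^11s, r^15s}, so |H| = 8.

8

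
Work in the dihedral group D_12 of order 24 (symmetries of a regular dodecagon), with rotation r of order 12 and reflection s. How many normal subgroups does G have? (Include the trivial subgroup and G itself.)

G has 34 subgroups. Checking conjugation-invariance by order — order 1: 1/1 normal; order 2: 1/13 normal; order 3: 1/1 normal; order 4: 1/7 normal; order 6: 1/5 normal; order 8: 0/3 normal; order 12: 3/3 normal; order 24: 1/1 normal.
Total normal subgroups: 9.

9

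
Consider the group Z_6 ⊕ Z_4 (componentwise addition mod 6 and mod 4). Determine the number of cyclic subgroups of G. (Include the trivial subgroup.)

Group the elements of G by the cyclic subgroup they generate; each cyclic subgroup of order d accounts for φ(d) elements.
Cyclic subgroups by order — order 1: 1; order 2: 3; order 3: 1; order 4: 2; order 6: 3; order 12: 2.
Total: 12.

12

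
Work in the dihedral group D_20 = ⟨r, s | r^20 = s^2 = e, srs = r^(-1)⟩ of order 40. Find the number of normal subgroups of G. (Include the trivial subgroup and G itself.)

9

G has 48 subgroups. Checking conjugation-invariance by order — order 1: 1/1 normal; order 2: 1/21 normal; order 4: 1/11 normal; order 5: 1/1 normal; order 8: 0/5 normal; order 10: 1/5 normal; order 20: 3/3 normal; order 40: 1/1 normal.
Total normal subgroups: 9.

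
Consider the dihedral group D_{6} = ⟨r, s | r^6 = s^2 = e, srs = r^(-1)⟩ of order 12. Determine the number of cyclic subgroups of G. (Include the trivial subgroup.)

Group the elements of G by the cyclic subgroup they generate; each cyclic subgroup of order d accounts for φ(d) elements.
Cyclic subgroups by order — order 1: 1; order 2: 7; order 3: 1; order 6: 1.
Total: 10.

10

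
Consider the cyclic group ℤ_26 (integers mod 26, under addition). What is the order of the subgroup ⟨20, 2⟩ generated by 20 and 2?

13

|⟨20⟩| = 13 and |⟨2⟩| = 13, so |H| is a multiple of lcm(13, 13) = 13 and divides |G| = 26.
Closing under the operation: H = {0, 2, 4, 6, 8, 10, 12, 14, 16, 18, 20, 22, 24}, so |H| = 13.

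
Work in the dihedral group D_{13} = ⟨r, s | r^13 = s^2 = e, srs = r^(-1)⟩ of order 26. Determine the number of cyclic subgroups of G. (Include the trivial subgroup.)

15

A cyclic subgroup of order d is generated by each of its φ(d) elements of order d, so the cyclic subgroups of order d number (#elements of order d)/φ(d).
Cyclic subgroups by order — order 1: 1; order 2: 13; order 13: 1.
Total: 15.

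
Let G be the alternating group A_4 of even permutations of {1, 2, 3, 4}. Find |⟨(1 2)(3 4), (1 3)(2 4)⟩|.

4

|⟨(1 2)(3 4)⟩| = 2 and |⟨(1 3)(2 4)⟩| = 2, so |H| is a multiple of lcm(2, 2) = 2 and divides |G| = 12.
Closing under the operation: H = {e, (1 2)(3 4), (1 3)(2 4), (1 4)(2 3)}, so |H| = 4.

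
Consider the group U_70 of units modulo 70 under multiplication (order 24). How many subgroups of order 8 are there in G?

|G| = 24 and 8 | 24, so subgroups of order 8 are possible by Lagrange.
The subgroups of order 8 are: {1, 13, 27, 29, 41, 43, 57, 69}.
So G has 1 subgroup of order 8.

1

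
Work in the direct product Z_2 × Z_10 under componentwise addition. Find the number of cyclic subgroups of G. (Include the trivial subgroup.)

Group the elements of G by the cyclic subgroup they generate; each cyclic subgroup of order d accounts for φ(d) elements.
Cyclic subgroups by order — order 1: 1; order 2: 3; order 5: 1; order 10: 3.
Total: 8.

8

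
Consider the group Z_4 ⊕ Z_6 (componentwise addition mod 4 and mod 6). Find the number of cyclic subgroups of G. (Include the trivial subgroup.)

A cyclic subgroup of order d is generated by each of its φ(d) elements of order d, so the cyclic subgroups of order d number (#elements of order d)/φ(d).
Cyclic subgroups by order — order 1: 1; order 2: 3; order 3: 1; order 4: 2; order 6: 3; order 12: 2.
Total: 12.

12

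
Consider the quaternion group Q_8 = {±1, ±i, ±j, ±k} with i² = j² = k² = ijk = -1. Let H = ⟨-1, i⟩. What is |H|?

|⟨-1⟩| = 2 and |⟨i⟩| = 4, so |H| is a multiple of lcm(2, 4) = 4 and divides |G| = 8.
Closing under the operation: H = {1, -1, i, -i}, so |H| = 4.

4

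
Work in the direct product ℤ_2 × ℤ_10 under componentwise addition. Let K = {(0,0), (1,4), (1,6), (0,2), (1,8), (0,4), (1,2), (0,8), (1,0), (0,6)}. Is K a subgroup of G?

|K| = 10 divides |G| = 20, consistent with Lagrange.
K contains the identity, every element's inverse is in K, and K is closed under +: it is a subgroup.
In fact K = ⟨(1,2)⟩.

Yes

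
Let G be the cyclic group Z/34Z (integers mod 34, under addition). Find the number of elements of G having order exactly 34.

16

In a cyclic group of order 34, the number of elements of order d (for d | 34) is φ(d).
φ(34) = 16.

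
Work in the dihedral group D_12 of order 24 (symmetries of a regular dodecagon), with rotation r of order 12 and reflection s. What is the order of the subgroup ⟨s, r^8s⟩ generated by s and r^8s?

|⟨s⟩| = 2 and |⟨r^8s⟩| = 2, so |H| is a multiple of lcm(2, 2) = 2 and divides |G| = 24.
Closing under the operation: H = {e, r^4, r^8, s, r^4s, r^8s}, so |H| = 6.

6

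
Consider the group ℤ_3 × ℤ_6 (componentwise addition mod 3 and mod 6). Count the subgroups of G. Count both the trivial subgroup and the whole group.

12

|G| = 18, so by Lagrange every subgroup order divides 18. Divisors: 1, 2, 3, 6, 9, 18.
Subgroups by order — order 1: 1; order 2: 1; order 3: 4; order 6: 4; order 9: 1; order 18: 1.
Total: 1 + 1 + 4 + 4 + 1 + 1 = 12.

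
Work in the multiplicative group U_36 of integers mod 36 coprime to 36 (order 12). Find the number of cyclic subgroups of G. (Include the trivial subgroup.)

A cyclic subgroup of order d is generated by each of its φ(d) elements of order d, so the cyclic subgroups of order d number (#elements of order d)/φ(d).
Cyclic subgroups by order — order 1: 1; order 2: 3; order 3: 1; order 6: 3.
Total: 8.

8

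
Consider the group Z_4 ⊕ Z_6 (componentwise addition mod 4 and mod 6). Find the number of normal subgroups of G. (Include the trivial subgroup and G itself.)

16

G is abelian, so every subgroup is normal.
G has 16 subgroups in total, hence 16 normal subgroups.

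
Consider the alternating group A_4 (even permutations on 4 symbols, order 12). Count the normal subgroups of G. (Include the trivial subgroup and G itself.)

3

G has 10 subgroups. Checking conjugation-invariance by order — order 1: 1/1 normal; order 2: 0/3 normal; order 3: 0/4 normal; order 4: 1/1 normal; order 12: 1/1 normal.
Total normal subgroups: 3.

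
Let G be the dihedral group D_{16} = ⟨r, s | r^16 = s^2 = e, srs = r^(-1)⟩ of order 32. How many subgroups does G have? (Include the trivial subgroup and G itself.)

36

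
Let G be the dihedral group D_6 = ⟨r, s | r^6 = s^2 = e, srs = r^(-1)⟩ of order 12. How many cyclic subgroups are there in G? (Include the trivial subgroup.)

10

A cyclic subgroup of order d is generated by each of its φ(d) elements of order d, so the cyclic subgroups of order d number (#elements of order d)/φ(d).
Cyclic subgroups by order — order 1: 1; order 2: 7; order 3: 1; order 6: 1.
Total: 10.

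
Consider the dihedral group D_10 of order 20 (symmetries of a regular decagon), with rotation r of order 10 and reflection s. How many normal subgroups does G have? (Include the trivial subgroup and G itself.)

G has 22 subgroups. Checking conjugation-invariance by order — order 1: 1/1 normal; order 2: 1/11 normal; order 4: 0/5 normal; order 5: 1/1 normal; order 10: 3/3 normal; order 20: 1/1 normal.
Total normal subgroups: 7.

7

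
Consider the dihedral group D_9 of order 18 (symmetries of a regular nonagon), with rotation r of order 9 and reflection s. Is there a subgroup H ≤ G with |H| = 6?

6 | 18. A subgroup of order 6 is {e, r^3, r^6, r^2s, r^5s, r^8s}.

Yes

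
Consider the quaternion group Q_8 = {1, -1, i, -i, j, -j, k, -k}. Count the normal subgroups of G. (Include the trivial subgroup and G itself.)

6

G has 6 subgroups. Checking conjugation-invariance by order — order 1: 1/1 normal; order 2: 1/1 normal; order 4: 3/3 normal; order 8: 1/1 normal.
Total normal subgroups: 6.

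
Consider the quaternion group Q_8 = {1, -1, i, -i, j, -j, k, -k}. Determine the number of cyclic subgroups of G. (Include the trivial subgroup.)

Each element a generates a cyclic subgroup ⟨a⟩; distinct elements may generate the same one (a cyclic group of order d has φ(d) generators).
Cyclic subgroups by order — order 1: 1; order 2: 1; order 4: 3.
Total: 5.

5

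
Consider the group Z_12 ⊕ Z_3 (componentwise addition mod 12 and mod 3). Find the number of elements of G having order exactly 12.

An element (a,b) has order lcm(ord(a), ord(b)); count pairs with lcm equal to 12.
Enumerating gives 16 such elements.

16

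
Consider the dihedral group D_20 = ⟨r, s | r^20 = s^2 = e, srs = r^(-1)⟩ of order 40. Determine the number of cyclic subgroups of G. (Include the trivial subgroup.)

Each element a generates a cyclic subgroup ⟨a⟩; distinct elements may generate the same one (a cyclic group of order d has φ(d) generators).
Cyclic subgroups by order — order 1: 1; order 2: 21; order 4: 1; order 5: 1; order 10: 1; order 20: 1.
Total: 26.

26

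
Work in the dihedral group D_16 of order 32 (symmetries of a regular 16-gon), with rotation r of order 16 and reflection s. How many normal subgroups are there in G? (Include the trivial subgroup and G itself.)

8

G has 36 subgroups. Checking conjugation-invariance by order — order 1: 1/1 normal; order 2: 1/17 normal; order 4: 1/9 normal; order 8: 1/5 normal; order 16: 3/3 normal; order 32: 1/1 normal.
Total normal subgroups: 8.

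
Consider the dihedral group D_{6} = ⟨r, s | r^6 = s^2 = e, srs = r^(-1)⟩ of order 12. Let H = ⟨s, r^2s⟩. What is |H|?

6

|⟨s⟩| = 2 and |⟨r^2s⟩| = 2, so |H| is a multiple of lcm(2, 2) = 2 and divides |G| = 12.
Closing under the operation: H = {e, r^2, r^4, s, r^2s, r^4s}, so |H| = 6.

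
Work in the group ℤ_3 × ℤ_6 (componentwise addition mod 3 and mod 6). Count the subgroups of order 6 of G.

4

|G| = 18 and 6 | 18, so subgroups of order 6 are possible by Lagrange.
The subgroups of order 6 are: {(0,0), (0,1), (0,2), (0,3), (0,4), (0,5)}; {(0,0), (0,3), (1,0), (1,3), (2,0), (2,3)}; {(0,0), (0,3), (1,1), (1,4), (2,2), (2,5)}; {(0,0), (0,3), (1,2), (1,5), (2,1), (2,4)}.
So G has 4 subgroups of order 6.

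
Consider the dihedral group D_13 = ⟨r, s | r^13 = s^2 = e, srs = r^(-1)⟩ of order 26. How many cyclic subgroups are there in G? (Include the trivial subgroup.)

15

A cyclic subgroup of order d is generated by each of its φ(d) elements of order d, so the cyclic subgroups of order d number (#elements of order d)/φ(d).
Cyclic subgroups by order — order 1: 1; order 2: 13; order 13: 1.
Total: 15.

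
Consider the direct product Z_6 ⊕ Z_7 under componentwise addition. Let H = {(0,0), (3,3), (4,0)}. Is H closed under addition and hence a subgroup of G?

No

(4,0) ∈ H but its inverse (2,0) ∉ H, so H is not a subgroup.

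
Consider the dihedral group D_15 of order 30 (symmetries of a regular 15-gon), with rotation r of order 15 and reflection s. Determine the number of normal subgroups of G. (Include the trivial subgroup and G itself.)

5

G has 28 subgroups. Checking conjugation-invariance by order — order 1: 1/1 normal; order 2: 0/15 normal; order 3: 1/1 normal; order 5: 1/1 normal; order 6: 0/5 normal; order 10: 0/3 normal; order 15: 1/1 normal; order 30: 1/1 normal.
Total normal subgroups: 5.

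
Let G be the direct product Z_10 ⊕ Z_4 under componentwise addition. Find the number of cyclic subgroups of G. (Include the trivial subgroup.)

12

Each element a generates a cyclic subgroup ⟨a⟩; distinct elements may generate the same one (a cyclic group of order d has φ(d) generators).
Cyclic subgroups by order — order 1: 1; order 2: 3; order 4: 2; order 5: 1; order 10: 3; order 20: 2.
Total: 12.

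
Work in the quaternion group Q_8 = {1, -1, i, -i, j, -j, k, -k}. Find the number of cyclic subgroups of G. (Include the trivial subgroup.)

5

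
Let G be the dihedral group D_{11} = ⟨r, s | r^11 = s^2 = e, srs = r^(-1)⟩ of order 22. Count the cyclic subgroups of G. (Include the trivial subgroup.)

13

Each element a generates a cyclic subgroup ⟨a⟩; distinct elements may generate the same one (a cyclic group of order d has φ(d) generators).
Cyclic subgroups by order — order 1: 1; order 2: 11; order 11: 1.
Total: 13.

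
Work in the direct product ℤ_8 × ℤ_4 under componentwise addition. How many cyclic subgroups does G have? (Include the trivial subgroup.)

Group the elements of G by the cyclic subgroup they generate; each cyclic subgroup of order d accounts for φ(d) elements.
Cyclic subgroups by order — order 1: 1; order 2: 3; order 4: 6; order 8: 4.
Total: 14.

14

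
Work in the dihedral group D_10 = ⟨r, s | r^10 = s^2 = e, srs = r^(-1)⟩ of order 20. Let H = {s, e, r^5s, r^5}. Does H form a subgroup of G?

Yes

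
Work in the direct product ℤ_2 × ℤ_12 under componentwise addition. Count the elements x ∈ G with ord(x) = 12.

8

An element (a,b) has order lcm(ord(a), ord(b)); count pairs with lcm equal to 12.
Enumerating gives 8 such elements.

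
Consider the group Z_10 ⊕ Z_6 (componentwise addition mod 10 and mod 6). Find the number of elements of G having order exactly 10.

12

An element (a,b) has order lcm(ord(a), ord(b)); count pairs with lcm equal to 10.
Enumerating gives 12 such elements.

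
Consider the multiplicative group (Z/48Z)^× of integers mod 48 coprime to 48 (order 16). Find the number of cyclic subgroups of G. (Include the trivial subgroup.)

12

Each element a generates a cyclic subgroup ⟨a⟩; distinct elements may generate the same one (a cyclic group of order d has φ(d) generators).
Cyclic subgroups by order — order 1: 1; order 2: 7; order 4: 4.
Total: 12.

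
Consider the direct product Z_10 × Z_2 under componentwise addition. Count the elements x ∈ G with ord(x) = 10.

An element (a,b) has order lcm(ord(a), ord(b)); count pairs with lcm equal to 10.
Enumerating gives 12 such elements.

12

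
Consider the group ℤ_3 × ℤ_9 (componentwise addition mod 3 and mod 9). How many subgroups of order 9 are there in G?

|G| = 27 and 9 | 27, so subgroups of order 9 are possible by Lagrange.
The subgroups of order 9 are: {(0,0), (0,1), (0,2), (0,3), (0,4), (0,5), (0,6), (0,7), (0,8)}; {(0,0), (0,3), (0,6), (1,0), (1,3), (1,6), (2,0), (2,3), (2,6)}; {(0,0), (0,3), (0,6), (1,1), (1,4), (1,7), (2,2), (2,5), (2,8)}; {(0,0), (0,3), (0,6), (1,2), (1,5), (1,8), (2,1), (2,4), (2,7)}.
So G has 4 subgroups of order 9.

4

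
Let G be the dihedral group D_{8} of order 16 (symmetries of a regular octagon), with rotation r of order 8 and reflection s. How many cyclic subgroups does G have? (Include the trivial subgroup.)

12

Group the elements of G by the cyclic subgroup they generate; each cyclic subgroup of order d accounts for φ(d) elements.
Cyclic subgroups by order — order 1: 1; order 2: 9; order 4: 1; order 8: 1.
Total: 12.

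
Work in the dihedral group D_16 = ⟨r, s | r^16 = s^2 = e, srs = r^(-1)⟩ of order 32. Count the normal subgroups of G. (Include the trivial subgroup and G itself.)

8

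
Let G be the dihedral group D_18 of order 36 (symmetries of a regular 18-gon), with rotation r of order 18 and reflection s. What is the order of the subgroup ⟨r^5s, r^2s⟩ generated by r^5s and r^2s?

12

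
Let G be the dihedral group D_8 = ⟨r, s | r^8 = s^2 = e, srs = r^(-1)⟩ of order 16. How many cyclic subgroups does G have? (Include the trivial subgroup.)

A cyclic subgroup of order d is generated by each of its φ(d) elements of order d, so the cyclic subgroups of order d number (#elements of order d)/φ(d).
Cyclic subgroups by order — order 1: 1; order 2: 9; order 4: 1; order 8: 1.
Total: 12.

12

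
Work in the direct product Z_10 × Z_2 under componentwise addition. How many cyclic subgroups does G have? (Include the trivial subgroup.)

8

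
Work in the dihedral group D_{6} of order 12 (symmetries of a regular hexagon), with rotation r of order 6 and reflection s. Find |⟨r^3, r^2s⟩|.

4

|⟨r^3⟩| = 2 and |⟨r^2s⟩| = 2, so |H| is a multiple of lcm(2, 2) = 2 and divides |G| = 12.
Closing under the operation: H = {e, r^3, r^2s, r^5s}, so |H| = 4.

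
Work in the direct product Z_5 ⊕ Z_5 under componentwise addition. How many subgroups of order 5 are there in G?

6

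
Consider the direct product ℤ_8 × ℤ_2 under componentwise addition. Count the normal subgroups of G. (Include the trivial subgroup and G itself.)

G is abelian, so every subgroup is normal.
G has 11 subgroups in total, hence 11 normal subgroups.

11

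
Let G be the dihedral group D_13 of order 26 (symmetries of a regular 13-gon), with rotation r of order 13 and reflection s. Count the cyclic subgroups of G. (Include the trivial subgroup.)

15

Each element a generates a cyclic subgroup ⟨a⟩; distinct elements may generate the same one (a cyclic group of order d has φ(d) generators).
Cyclic subgroups by order — order 1: 1; order 2: 13; order 13: 1.
Total: 15.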